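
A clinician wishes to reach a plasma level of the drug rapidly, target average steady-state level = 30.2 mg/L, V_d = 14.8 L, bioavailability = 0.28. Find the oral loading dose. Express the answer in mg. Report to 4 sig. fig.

1596 mg

LD = Css × Vd / F = 30.2 × 14.8 / 0.28 = 1596 mg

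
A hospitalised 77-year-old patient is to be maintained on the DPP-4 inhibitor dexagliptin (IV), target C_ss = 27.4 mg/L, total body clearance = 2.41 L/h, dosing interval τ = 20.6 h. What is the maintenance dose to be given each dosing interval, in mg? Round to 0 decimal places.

At steady state, Dose/τ = Css × CL.
Dose = Css × CL × τ = 27.4 × 2.410 × 20.6 = 1360 mg

1360 mg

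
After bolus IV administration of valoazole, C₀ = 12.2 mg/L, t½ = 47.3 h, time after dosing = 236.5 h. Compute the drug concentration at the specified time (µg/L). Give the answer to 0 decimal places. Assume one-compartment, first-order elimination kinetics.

381 µg/L

k = ln2 / t½ = 0.693147 / 47.3 = 0.01465 h⁻¹
t / t½ = 236.5 / 47.3 = 5 half-lives
C = C₀ × (1/2)^5 = 12.20 × 0.03125 = 0.3813 mg/L
Convert: 0.3813 mg/L × 1000 = 381.3 µg/L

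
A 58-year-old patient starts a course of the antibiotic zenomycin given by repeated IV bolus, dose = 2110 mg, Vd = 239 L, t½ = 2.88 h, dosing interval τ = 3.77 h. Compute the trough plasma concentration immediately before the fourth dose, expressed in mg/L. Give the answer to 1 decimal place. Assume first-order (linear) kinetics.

5.6 mg/L

C₀ per dose = Dose / Vd = 2110 / 239 = 8.828 mg/L
k = ln2 / t½ = 0.693147 / 2.88 = 0.2407 h⁻¹
Fraction remaining after one interval: r = e^(−kτ) = e^(−0.2407 × 3.77) = 0.4036
Before dose 4, 3 doses have been given (aged 1τ, 2τ, 3τ).
C_trough = C₀ × (r + r² + … + r^3) = C₀ × r(1−r^3)/(1−r)
        = 8.828 × 0.4036 × (1 − 0.06574) / (1 − 0.4036) = 5.581 mg/L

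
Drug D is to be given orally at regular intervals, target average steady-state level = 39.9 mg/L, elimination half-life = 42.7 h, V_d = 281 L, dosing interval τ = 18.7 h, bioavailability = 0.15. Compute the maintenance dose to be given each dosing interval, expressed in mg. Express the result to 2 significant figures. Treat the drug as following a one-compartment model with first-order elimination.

k = ln2 / t½ = 0.693147 / 42.7 = 0.01623 h⁻¹
CL = k × Vd = 0.01623 × 281 = 4.561 L/h
At steady state, F × (Dose/τ) = Css × CL.
Dose = Css × CL × τ / F = 39.9 × 4.561 × 18.7 / 0.15 = 22690 mg

23000 mg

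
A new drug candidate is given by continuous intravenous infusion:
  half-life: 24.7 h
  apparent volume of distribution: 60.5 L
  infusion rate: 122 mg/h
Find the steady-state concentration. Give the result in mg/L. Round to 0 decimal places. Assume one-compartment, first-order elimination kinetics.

72 mg/L

k = ln2 / t½ = 0.693147 / 24.7 = 0.02806 h⁻¹
CL = k × Vd = 0.02806 × 60.5 = 1.698 L/h
At steady state Css = R₀ / CL = 122 / 1.698 = 71.85 mg/L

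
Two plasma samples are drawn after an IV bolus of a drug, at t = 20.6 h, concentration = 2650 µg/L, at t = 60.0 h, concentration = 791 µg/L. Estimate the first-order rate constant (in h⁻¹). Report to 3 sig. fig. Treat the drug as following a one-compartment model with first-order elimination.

0.0307 h⁻¹

k = ln(C₁/C₂) / (t₂ − t₁) = ln(2650/791) / (60.0 − 20.6)
  = 1.209 / 39.40 = 0.03069 h⁻¹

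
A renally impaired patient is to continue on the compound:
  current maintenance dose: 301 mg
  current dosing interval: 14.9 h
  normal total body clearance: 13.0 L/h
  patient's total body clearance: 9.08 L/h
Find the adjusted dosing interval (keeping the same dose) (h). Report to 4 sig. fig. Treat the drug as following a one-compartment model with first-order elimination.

21.33 h

To keep the same average steady-state level, dosing rate must scale with clearance.
CL ratio = 9.08 / 13.0 = 0.6985
New interval (same dose) = 14.9 / 0.6985 = 21.33 h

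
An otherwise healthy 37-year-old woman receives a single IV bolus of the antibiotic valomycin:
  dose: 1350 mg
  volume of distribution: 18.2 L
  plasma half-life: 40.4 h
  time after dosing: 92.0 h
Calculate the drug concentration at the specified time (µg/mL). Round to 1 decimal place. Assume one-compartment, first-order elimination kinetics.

15.3 µg/mL

C₀ = Dose / Vd = 1350 / 18.2 = 74.18 mg/L
k = ln2 / t½ = 0.693147 / 40.4 = 0.01716 h⁻¹
C = C₀ · e^(−k·t) = 74.18 × e^(−0.01716 × 92.0)
  = 74.18 × 0.2062 = 15.30 mg/L
(15.30 mg/L = 15.30 µg/mL)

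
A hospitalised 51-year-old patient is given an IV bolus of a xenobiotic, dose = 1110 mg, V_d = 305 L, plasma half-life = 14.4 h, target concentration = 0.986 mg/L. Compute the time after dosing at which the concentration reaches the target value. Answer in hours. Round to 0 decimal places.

27 h

C₀ = Dose / Vd = 1110 / 305 = 3.639 mg/L
k = ln2 / t½ = 0.693147 / 14.4 = 0.04814 h⁻¹
t = ln(C₀ / C) / k = ln(3.639 / 0.986) / 0.04814
  = ln(3.691) / 0.04814 = 1.306 / 0.04814 = 27.13 h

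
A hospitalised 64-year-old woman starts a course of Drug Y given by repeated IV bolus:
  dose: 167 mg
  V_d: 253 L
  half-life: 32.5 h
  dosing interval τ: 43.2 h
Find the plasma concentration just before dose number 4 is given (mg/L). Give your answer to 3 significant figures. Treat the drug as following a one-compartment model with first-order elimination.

0.409 mg/L

C₀ per dose = Dose / Vd = 167 / 253 = 0.6601 mg/L
k = ln2 / t½ = 0.693147 / 32.5 = 0.02133 h⁻¹
Fraction remaining after one interval: r = e^(−kτ) = e^(−0.02133 × 43.2) = 0.3979
Before dose 4, 3 doses have been given (aged 1τ, 2τ, 3τ).
C_trough = C₀ × (r + r² + … + r^3) = C₀ × r(1−r^3)/(1−r)
        = 0.6601 × 0.3979 × (1 − 0.06300) / (1 − 0.3979) = 0.4087 mg/L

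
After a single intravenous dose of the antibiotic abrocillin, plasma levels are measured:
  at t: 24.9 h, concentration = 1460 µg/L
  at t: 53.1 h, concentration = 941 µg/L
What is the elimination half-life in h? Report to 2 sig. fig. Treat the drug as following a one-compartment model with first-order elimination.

k = ln(C₁/C₂) / (t₂ − t₁) = ln(1460/941) / (53.1 − 24.9)
  = 0.4392 / 28.20 = 0.01557 h⁻¹
t½ = ln2 / k = 0.693147 / 0.01557 = 44.52 h

45 h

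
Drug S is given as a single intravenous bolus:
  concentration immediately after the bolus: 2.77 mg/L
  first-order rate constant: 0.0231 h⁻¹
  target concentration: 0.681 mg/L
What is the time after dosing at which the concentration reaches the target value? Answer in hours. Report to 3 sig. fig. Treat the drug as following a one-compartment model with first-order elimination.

60.7 h

t = ln(C₀ / C) / k = ln(2.770 / 0.681) / 0.02310
  = ln(4.068) / 0.02310 = 1.403 / 0.02310 = 60.74 h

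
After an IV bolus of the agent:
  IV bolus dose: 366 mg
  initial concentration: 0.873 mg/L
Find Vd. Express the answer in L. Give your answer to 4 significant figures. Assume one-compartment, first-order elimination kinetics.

419.2 L

Vd = Dose / C₀ = 366.0 / 0.873 = 419.2 L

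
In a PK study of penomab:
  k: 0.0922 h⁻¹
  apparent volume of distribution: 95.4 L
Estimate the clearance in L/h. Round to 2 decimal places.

CL = k × Vd = 0.0922 × 95.4 = 8.796 L/h

8.80 L/h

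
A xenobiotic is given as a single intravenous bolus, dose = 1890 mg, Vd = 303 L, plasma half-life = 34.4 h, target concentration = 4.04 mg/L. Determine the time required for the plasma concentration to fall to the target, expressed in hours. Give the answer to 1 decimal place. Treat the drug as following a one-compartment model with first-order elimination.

21.6 h

C₀ = Dose / Vd = 1890 / 303 = 6.238 mg/L
k = ln2 / t½ = 0.693147 / 34.4 = 0.02015 h⁻¹
t = ln(C₀ / C) / k = ln(6.238 / 4.04) / 0.02015
  = ln(1.544) / 0.02015 = 0.4344 / 0.02015 = 21.56 h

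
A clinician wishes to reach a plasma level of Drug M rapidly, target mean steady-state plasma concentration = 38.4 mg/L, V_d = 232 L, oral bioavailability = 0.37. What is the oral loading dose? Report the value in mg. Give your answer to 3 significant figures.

LD = Css × Vd / F = 38.4 × 232 / 0.37 = 24080 mg

24100 mg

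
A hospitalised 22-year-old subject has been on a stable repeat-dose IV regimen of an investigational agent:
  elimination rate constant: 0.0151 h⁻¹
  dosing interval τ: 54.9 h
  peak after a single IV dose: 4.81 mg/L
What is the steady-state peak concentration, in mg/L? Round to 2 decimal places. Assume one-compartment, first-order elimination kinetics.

e^(−kτ) = e^(−0.01510 × 54.9) = 0.4365
Accumulation ratio R = 1 / (1 − e^(−kτ)) = 1 / (1 − 0.4365) = 1.775
Steady-state peak = C₀ × R = 4.81 × 1.775 = 8.538 mg/L

8.54 mg/L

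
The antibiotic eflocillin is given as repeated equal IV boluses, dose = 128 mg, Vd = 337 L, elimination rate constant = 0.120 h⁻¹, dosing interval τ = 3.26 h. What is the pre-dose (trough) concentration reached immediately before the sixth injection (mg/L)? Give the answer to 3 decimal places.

C₀ per dose = Dose / Vd = 128 / 337 = 0.3798 mg/L
Fraction remaining after one interval: r = e^(−kτ) = e^(−0.1200 × 3.26) = 0.6762
Before dose 6, 5 doses have been given (aged 1τ, 2τ, 3τ, 4τ, 5τ).
C_trough = C₀ × (r + r² + … + r^5) = C₀ × r(1−r^5)/(1−r)
        = 0.3798 × 0.6762 × (1 − 0.1414) / (1 − 0.6762) = 0.6810 mg/L

0.681 mg/L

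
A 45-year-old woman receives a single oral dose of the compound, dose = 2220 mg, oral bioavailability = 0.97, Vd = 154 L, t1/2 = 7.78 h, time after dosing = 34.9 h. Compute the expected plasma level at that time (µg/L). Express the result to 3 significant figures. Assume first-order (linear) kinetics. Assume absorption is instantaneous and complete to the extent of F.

624 µg/L

Amount reaching circulation = F × Dose = 0.97 × 2220 = 2153 mg
C₀ = F·Dose / Vd = 2153 / 154 = 13.98 mg/L
k = ln2 / t½ = 0.693147 / 7.78 = 0.08909 h⁻¹
C = C₀ · e^(−k·t) = 13.98 × e^(−0.08909 × 34.9)
  = 13.98 × 0.04463 = 0.6239 mg/L
Convert: 0.6239 mg/L × 1000 = 623.9 µg/L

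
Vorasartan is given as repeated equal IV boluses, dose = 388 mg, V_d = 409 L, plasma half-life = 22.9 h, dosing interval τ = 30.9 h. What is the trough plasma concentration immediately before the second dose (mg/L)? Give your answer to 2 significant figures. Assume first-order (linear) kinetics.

0.37 mg/L

C₀ per dose = Dose / Vd = 388 / 409 = 0.9487 mg/L
k = ln2 / t½ = 0.693147 / 22.9 = 0.03027 h⁻¹
Fraction remaining after one interval: r = e^(−kτ) = e^(−0.03027 × 30.9) = 0.3925
Before dose 2, 1 dose has been given (aged 1τ).
C_trough = C₀ × r = 0.9487 × 0.3925 = 0.3724 mg/L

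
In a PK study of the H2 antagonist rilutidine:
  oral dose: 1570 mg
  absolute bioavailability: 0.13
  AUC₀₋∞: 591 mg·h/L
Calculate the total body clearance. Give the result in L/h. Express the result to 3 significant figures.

CL = F·Dose / AUC = 0.13 × 1570 / 591 = 0.3453 L/h

0.345 L/h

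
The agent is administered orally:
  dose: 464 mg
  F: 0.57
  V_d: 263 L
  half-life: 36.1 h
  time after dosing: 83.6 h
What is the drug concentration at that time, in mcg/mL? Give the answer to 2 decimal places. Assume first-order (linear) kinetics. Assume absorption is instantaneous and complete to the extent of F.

Amount reaching circulation = F × Dose = 0.57 × 464.0 = 264.5 mg
C₀ = F·Dose / Vd = 264.5 / 263 = 1.006 mg/L
k = ln2 / t½ = 0.693147 / 36.1 = 0.01920 h⁻¹
C = C₀ · e^(−k·t) = 1.006 × e^(−0.01920 × 83.6)
  = 1.006 × 0.2009 = 0.2021 mg/L
(0.2021 mg/L = 0.2021 mcg/mL)

0.20 mcg/mL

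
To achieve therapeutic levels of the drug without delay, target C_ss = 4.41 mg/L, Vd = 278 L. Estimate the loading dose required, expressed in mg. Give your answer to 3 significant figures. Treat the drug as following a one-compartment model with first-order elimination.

1230 mg

LD = Css × Vd = 4.41 × 278 = 1226 mg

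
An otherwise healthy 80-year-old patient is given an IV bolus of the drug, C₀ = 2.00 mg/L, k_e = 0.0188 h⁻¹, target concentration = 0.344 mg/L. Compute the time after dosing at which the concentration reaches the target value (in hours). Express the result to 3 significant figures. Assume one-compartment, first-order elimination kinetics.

t = ln(C₀ / C) / k = ln(2.000 / 0.344) / 0.01880
  = ln(5.814) / 0.01880 = 1.760 / 0.01880 = 93.62 h

93.6 h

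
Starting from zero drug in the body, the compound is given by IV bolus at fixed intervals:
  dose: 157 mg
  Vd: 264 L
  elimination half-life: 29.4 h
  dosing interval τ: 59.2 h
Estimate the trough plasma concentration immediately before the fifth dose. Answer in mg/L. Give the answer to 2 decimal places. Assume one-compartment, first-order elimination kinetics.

C₀ per dose = Dose / Vd = 157 / 264 = 0.5947 mg/L
k = ln2 / t½ = 0.693147 / 29.4 = 0.02358 h⁻¹
Fraction remaining after one interval: r = e^(−kτ) = e^(−0.02358 × 59.2) = 0.2476
Before dose 5, 4 doses have been given (aged 1τ, 2τ, 3τ, 4τ).
C_trough = C₀ × (r + r² + … + r^4) = C₀ × r(1−r^4)/(1−r)
        = 0.5947 × 0.2476 × (1 − 0.003758) / (1 − 0.2476) = 0.1950 mg/L

0.20 mg/L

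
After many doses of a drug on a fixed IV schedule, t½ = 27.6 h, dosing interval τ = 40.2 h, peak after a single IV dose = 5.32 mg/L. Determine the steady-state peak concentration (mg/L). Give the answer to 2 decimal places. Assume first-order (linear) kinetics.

8.37 mg/L

k = ln2 / t½ = 0.693147 / 27.6 = 0.02511 h⁻¹
e^(−kτ) = e^(−0.02511 × 40.2) = 0.3644
Accumulation ratio R = 1 / (1 − e^(−kτ)) = 1 / (1 − 0.3644) = 1.573
Steady-state peak = C₀ × R = 5.32 × 1.573 = 8.368 mg/L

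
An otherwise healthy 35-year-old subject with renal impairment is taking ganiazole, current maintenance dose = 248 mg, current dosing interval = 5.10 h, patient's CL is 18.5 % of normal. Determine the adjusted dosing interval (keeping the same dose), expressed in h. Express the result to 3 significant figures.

27.6 h

To keep the same average steady-state level, dosing rate must scale with clearance.
CL ratio = 18.5 / 100 = 0.1850
New interval (same dose) = 5.10 / 0.1850 = 27.57 h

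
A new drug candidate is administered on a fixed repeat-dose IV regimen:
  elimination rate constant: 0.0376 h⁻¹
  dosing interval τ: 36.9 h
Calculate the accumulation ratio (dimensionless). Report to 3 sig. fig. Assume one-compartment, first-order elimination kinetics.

1.33

e^(−kτ) = e^(−0.03760 × 36.9) = 0.2497
Accumulation ratio R = 1 / (1 − e^(−kτ)) = 1 / (1 − 0.2497) = 1.333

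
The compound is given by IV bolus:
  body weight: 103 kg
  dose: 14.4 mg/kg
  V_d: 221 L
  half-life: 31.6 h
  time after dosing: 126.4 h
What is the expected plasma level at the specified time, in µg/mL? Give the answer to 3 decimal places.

0.419 µg/mL

Total dose = 14.4 × 103 = 1483 mg
C₀ = Dose / Vd = 1483 / 221 = 6.710 mg/L
k = ln2 / t½ = 0.693147 / 31.6 = 0.02194 h⁻¹
t / t½ = 126.4 / 31.6 = 4 half-lives
C = C₀ × (1/2)^4 = 6.710 × 0.06250 = 0.4194 mg/L
(0.4194 mg/L = 0.4194 µg/mL)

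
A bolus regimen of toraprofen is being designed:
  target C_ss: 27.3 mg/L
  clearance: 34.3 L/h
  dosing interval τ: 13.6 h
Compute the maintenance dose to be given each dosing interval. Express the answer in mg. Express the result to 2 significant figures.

13000 mg

At steady state, Dose/τ = Css × CL.
Dose = Css × CL × τ = 27.3 × 34.30 × 13.6 = 12730 mg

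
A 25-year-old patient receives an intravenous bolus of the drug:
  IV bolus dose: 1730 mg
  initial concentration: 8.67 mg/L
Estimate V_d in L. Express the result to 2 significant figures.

200 L

Vd = Dose / C₀ = 1730 / 8.67 = 199.5 L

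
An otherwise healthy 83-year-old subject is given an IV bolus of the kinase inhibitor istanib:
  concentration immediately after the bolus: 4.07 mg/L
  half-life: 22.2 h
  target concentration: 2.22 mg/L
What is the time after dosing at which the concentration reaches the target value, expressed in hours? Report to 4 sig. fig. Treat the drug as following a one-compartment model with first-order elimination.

19.41 h

k = ln2 / t½ = 0.693147 / 22.2 = 0.03122 h⁻¹
t = ln(C₀ / C) / k = ln(4.070 / 2.22) / 0.03122
  = ln(1.833) / 0.03122 = 0.6060 / 0.03122 = 19.41 h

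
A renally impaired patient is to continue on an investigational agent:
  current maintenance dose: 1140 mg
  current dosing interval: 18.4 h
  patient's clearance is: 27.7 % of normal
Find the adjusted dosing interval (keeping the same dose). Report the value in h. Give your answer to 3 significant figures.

To keep the same average steady-state level, dosing rate must scale with clearance.
CL ratio = 27.7 / 100 = 0.2770
New interval (same dose) = 18.4 / 0.2770 = 66.43 h

66.4 h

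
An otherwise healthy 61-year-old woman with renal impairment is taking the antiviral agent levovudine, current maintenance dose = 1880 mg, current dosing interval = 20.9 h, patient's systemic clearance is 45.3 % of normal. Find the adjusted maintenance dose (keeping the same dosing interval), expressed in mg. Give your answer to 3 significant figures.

852 mg

To keep the same average steady-state level, dosing rate must scale with clearance.
CL ratio = 45.3 / 100 = 0.4530
New dose (same interval) = 1880 × 0.4530 = 851.6 mg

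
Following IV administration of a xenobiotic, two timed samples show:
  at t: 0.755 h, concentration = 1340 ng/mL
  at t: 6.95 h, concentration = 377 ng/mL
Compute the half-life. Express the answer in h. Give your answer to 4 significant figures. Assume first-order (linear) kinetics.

k = ln(C₁/C₂) / (t₂ − t₁) = ln(1340/377) / (6.95 − 0.755)
  = 1.268 / 6.195 = 0.2047 h⁻¹
t½ = ln2 / k = 0.693147 / 0.2047 = 3.386 h

3.386 h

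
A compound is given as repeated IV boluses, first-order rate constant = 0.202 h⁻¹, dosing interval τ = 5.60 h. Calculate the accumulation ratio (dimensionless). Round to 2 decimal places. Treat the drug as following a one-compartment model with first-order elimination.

e^(−kτ) = e^(−0.2020 × 5.60) = 0.3226
Accumulation ratio R = 1 / (1 − e^(−kτ)) = 1 / (1 − 0.3226) = 1.476

1.48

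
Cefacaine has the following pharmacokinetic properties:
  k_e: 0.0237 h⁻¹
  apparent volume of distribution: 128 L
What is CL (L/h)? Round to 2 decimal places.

CL = k × Vd = 0.0237 × 128 = 3.034 L/h

3.03 L/h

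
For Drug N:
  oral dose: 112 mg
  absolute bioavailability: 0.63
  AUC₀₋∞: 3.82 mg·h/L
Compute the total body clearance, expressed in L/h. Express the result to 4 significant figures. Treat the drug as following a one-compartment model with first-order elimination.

18.47 L/h

CL = F·Dose / AUC = 0.63 × 112 / 3.82 = 18.47 L/h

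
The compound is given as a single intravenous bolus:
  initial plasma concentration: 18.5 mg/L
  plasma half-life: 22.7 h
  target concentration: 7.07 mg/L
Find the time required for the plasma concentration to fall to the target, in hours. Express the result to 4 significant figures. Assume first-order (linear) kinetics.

k = ln2 / t½ = 0.693147 / 22.7 = 0.03054 h⁻¹
t = ln(C₀ / C) / k = ln(18.50 / 7.07) / 0.03054
  = ln(2.617) / 0.03054 = 0.9620 / 0.03054 = 31.50 h

31.50 h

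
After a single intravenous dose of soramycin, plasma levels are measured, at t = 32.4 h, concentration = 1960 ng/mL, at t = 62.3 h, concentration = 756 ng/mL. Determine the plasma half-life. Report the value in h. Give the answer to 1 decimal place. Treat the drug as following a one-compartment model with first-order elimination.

k = ln(C₁/C₂) / (t₂ − t₁) = ln(1960/756) / (62.3 − 32.4)
  = 0.9527 / 29.90 = 0.03186 h⁻¹
t½ = ln2 / k = 0.693147 / 0.03186 = 21.76 h

21.8 h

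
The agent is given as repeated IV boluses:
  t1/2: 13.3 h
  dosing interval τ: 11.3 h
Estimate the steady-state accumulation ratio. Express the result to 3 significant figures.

k = ln2 / t½ = 0.693147 / 13.3 = 0.05212 h⁻¹
e^(−kτ) = e^(−0.05212 × 11.3) = 0.5549
Accumulation ratio R = 1 / (1 − e^(−kτ)) = 1 / (1 − 0.5549) = 2.247

2.25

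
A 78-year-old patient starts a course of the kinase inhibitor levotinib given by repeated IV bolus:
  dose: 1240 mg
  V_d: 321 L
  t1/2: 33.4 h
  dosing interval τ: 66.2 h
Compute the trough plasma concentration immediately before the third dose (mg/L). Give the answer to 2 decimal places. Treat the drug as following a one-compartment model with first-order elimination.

C₀ per dose = Dose / Vd = 1240 / 321 = 3.863 mg/L
k = ln2 / t½ = 0.693147 / 33.4 = 0.02075 h⁻¹
Fraction remaining after one interval: r = e^(−kτ) = e^(−0.02075 × 66.2) = 0.2532
Before dose 3, 2 doses have been given (aged 1τ, 2τ).
C_trough = C₀ × (r + r²) = 3.863 × (0.2532 + 0.06411) = 1.226 mg/L

1.23 mg/L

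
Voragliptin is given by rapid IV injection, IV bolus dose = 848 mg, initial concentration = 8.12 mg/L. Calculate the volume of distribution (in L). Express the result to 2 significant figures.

100 L

Vd = Dose / C₀ = 848.0 / 8.12 = 104.4 L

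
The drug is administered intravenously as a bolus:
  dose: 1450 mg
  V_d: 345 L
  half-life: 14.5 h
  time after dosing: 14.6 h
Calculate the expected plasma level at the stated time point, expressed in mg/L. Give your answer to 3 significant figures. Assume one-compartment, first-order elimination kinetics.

C₀ = Dose / Vd = 1450 / 345 = 4.203 mg/L
k = ln2 / t½ = 0.693147 / 14.5 = 0.04780 h⁻¹
C = C₀ · e^(−k·t) = 4.203 × e^(−0.04780 × 14.6)
  = 4.203 × 0.4976 = 2.091 mg/L

2.09 mg/L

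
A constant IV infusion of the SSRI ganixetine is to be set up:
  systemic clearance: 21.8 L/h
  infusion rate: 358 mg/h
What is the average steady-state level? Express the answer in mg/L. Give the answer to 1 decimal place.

16.4 mg/L

At steady state Css = R₀ / CL = 358 / 21.80 = 16.42 mg/L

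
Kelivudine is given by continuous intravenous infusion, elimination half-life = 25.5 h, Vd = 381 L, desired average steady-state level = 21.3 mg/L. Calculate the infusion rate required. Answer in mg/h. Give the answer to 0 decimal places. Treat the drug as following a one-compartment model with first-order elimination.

k = ln2 / t½ = 0.693147 / 25.5 = 0.02718 h⁻¹
CL = k × Vd = 0.02718 × 381 = 10.36 L/h
At steady state, infusion rate R₀ = Css × CL = 21.3 × 10.36 = 220.7 mg/h

221 mg/h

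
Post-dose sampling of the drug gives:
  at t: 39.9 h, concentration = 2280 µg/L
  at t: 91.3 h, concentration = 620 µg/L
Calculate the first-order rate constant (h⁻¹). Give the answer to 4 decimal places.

0.0253 h⁻¹

k = ln(C₁/C₂) / (t₂ − t₁) = ln(2280/620) / (91.3 − 39.9)
  = 1.302 / 51.40 = 0.02533 h⁻¹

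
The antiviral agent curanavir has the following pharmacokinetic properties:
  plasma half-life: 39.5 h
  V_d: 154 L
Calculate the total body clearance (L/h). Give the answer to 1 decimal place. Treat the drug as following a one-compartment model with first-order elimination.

k = ln2 / t½ = 0.693147 / 39.5 = 0.01755 h⁻¹
CL = k × Vd = 0.01755 × 154 = 2.703 L/h

2.7 L/h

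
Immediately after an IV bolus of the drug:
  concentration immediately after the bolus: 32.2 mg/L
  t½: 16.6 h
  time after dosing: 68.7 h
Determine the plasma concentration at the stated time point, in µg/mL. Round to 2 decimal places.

k = ln2 / t½ = 0.693147 / 16.6 = 0.04176 h⁻¹
C = C₀ · e^(−k·t) = 32.20 × e^(−0.04176 × 68.7)
  = 32.20 × 0.05676 = 1.828 mg/L
(1.828 mg/L = 1.828 µg/mL)

1.83 µg/mL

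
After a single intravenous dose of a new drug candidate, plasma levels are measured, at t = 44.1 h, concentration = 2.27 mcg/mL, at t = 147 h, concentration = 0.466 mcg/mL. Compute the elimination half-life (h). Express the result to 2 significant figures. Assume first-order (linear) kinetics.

k = ln(C₁/C₂) / (t₂ − t₁) = ln(2.27/0.466) / (147 − 44.1)
  = 1.583 / 102.9 = 0.01538 h⁻¹
t½ = ln2 / k = 0.693147 / 0.01538 = 45.07 h

45 h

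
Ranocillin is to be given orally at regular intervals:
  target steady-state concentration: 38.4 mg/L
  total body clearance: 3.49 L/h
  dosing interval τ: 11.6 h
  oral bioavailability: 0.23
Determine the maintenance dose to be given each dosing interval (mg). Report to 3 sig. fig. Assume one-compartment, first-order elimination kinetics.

6760 mg

At steady state, F × (Dose/τ) = Css × CL.
Dose = Css × CL × τ / F = 38.4 × 3.490 × 11.6 / 0.23 = 6759 mg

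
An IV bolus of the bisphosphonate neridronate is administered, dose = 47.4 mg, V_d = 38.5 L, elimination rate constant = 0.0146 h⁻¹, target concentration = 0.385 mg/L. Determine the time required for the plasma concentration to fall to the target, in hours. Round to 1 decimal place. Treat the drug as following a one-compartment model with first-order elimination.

79.6 h

C₀ = Dose / Vd = 47.40 / 38.5 = 1.231 mg/L
t = ln(C₀ / C) / k = ln(1.231 / 0.385) / 0.01460
  = ln(3.197) / 0.01460 = 1.162 / 0.01460 = 79.59 h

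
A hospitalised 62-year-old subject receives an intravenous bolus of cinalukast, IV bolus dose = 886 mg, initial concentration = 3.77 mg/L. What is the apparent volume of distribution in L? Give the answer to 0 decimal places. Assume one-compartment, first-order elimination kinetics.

Vd = Dose / C₀ = 886.0 / 3.77 = 235.0 L

235 L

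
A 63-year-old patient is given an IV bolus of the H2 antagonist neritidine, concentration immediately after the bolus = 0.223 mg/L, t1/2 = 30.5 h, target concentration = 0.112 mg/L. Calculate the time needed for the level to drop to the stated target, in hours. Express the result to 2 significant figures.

30 h

k = ln2 / t½ = 0.693147 / 30.5 = 0.02273 h⁻¹
t = ln(C₀ / C) / k = ln(0.2230 / 0.112) / 0.02273
  = ln(1.991) / 0.02273 = 0.6886 / 0.02273 = 30.29 h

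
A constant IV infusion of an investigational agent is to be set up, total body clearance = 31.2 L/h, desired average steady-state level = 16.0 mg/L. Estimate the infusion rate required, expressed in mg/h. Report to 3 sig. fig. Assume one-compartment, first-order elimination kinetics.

At steady state, infusion rate R₀ = Css × CL = 16.0 × 31.20 = 499.2 mg/h

499 mg/h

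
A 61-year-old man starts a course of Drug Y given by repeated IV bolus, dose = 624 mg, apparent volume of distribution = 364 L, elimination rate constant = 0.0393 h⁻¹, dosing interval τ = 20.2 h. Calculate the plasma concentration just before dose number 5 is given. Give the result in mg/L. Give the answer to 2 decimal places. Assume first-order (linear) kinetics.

C₀ per dose = Dose / Vd = 624 / 364 = 1.714 mg/L
Fraction remaining after one interval: r = e^(−kτ) = e^(−0.03930 × 20.2) = 0.4521
Before dose 5, 4 doses have been given (aged 1τ, 2τ, 3τ, 4τ).
C_trough = C₀ × (r + r² + … + r^4) = C₀ × r(1−r^4)/(1−r)
        = 1.714 × 0.4521 × (1 − 0.04178) / (1 − 0.4521) = 1.355 mg/L

1.36 mg/L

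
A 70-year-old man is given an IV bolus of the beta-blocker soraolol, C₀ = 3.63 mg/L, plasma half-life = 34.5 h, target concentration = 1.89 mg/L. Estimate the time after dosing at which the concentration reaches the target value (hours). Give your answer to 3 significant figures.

32.5 h

k = ln2 / t½ = 0.693147 / 34.5 = 0.02009 h⁻¹
t = ln(C₀ / C) / k = ln(3.630 / 1.89) / 0.02009
  = ln(1.921) / 0.02009 = 0.6528 / 0.02009 = 32.49 h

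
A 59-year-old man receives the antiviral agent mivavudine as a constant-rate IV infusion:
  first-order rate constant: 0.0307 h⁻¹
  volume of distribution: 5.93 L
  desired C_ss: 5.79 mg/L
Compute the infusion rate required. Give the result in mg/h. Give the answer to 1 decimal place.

1.1 mg/h

CL = k × Vd = 0.03070 × 5.93 = 0.1821 L/h
At steady state, infusion rate R₀ = Css × CL = 5.79 × 0.1821 = 1.054 mg/h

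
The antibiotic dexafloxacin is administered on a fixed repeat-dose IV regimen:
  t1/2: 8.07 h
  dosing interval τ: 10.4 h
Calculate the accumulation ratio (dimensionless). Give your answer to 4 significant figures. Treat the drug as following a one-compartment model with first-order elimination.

1.693

k = ln2 / t½ = 0.693147 / 8.07 = 0.08589 h⁻¹
e^(−kτ) = e^(−0.08589 × 10.4) = 0.4093
Accumulation ratio R = 1 / (1 − e^(−kτ)) = 1 / (1 − 0.4093) = 1.693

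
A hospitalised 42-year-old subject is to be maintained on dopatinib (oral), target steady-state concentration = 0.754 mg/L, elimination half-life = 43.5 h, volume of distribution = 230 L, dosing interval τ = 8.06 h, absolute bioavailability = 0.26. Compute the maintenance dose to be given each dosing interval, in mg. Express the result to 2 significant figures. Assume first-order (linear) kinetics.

86 mg

k = ln2 / t½ = 0.693147 / 43.5 = 0.01593 h⁻¹
CL = k × Vd = 0.01593 × 230 = 3.664 L/h
At steady state, F × (Dose/τ) = Css × CL.
Dose = Css × CL × τ / F = 0.754 × 3.664 × 8.06 / 0.26 = 85.64 mg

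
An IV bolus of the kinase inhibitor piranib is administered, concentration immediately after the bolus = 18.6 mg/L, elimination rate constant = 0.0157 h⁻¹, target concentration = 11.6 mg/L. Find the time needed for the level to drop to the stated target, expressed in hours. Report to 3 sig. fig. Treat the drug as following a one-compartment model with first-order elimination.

30.1 h

t = ln(C₀ / C) / k = ln(18.60 / 11.6) / 0.01570
  = ln(1.603) / 0.01570 = 0.4719 / 0.01570 = 30.06 h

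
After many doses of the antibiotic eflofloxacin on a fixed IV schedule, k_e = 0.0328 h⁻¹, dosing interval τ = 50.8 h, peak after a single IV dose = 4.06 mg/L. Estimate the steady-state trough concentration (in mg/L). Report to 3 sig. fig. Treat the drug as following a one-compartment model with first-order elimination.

e^(−kτ) = e^(−0.03280 × 50.8) = 0.1890
Accumulation ratio R = 1 / (1 − e^(−kτ)) = 1 / (1 − 0.1890) = 1.233
Steady-state trough = C₀ × R × e^(−kτ) = 4.06 × 1.233 × 0.1890 = 0.9461 mg/L

0.946 mg/L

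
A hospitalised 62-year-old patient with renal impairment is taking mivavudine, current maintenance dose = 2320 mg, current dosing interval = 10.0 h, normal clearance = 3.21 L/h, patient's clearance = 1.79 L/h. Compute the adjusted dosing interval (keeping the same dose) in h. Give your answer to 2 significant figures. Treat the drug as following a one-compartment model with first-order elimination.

18 h

To keep the same average steady-state level, dosing rate must scale with clearance.
CL ratio = 1.79 / 3.21 = 0.5576
New interval (same dose) = 10.0 / 0.5576 = 17.93 h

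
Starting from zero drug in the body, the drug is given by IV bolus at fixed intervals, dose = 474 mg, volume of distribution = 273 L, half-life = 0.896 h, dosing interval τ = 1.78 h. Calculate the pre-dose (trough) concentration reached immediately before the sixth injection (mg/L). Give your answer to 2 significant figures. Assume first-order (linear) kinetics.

0.59 mg/L

C₀ per dose = Dose / Vd = 474 / 273 = 1.736 mg/L
k = ln2 / t½ = 0.693147 / 0.896 = 0.7736 h⁻¹
Fraction remaining after one interval: r = e^(−kτ) = e^(−0.7736 × 1.78) = 0.2523
Before dose 6, 5 doses have been given (aged 1τ, 2τ, 3τ, 4τ, 5τ).
C_trough = C₀ × (r + r² + … + r^5) = C₀ × r(1−r^5)/(1−r)
        = 1.736 × 0.2523 × (1 − 0.001022) / (1 − 0.2523) = 0.5852 mg/L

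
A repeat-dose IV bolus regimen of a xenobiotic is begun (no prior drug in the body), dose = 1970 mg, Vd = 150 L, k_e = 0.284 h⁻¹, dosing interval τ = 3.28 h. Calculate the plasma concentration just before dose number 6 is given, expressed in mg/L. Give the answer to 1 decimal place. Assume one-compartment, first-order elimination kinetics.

8.5 mg/L

C₀ per dose = Dose / Vd = 1970 / 150 = 13.13 mg/L
Fraction remaining after one interval: r = e^(−kτ) = e^(−0.2840 × 3.28) = 0.3940
Before dose 6, 5 doses have been given (aged 1τ, 2τ, 3τ, 4τ, 5τ).
C_trough = C₀ × (r + r² + … + r^5) = C₀ × r(1−r^5)/(1−r)
        = 13.13 × 0.3940 × (1 − 0.009495) / (1 − 0.3940) = 8.456 mg/L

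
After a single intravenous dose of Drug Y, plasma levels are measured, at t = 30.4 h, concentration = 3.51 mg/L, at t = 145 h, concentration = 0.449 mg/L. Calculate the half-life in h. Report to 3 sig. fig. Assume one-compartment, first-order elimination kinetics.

k = ln(C₁/C₂) / (t₂ − t₁) = ln(3.51/0.449) / (145 − 30.4)
  = 2.056 / 114.6 = 0.01794 h⁻¹
t½ = ln2 / k = 0.693147 / 0.01794 = 38.64 h

38.6 h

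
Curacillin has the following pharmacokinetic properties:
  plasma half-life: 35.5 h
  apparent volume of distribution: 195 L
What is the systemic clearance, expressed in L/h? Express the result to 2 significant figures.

k = ln2 / t½ = 0.693147 / 35.5 = 0.01953 h⁻¹
CL = k × Vd = 0.01953 × 195 = 3.808 L/h

3.8 L/h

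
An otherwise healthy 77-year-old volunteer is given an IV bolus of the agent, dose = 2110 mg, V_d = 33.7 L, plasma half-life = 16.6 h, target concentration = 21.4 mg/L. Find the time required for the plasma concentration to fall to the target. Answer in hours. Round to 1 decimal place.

25.7 h

C₀ = Dose / Vd = 2110 / 33.7 = 62.61 mg/L
k = ln2 / t½ = 0.693147 / 16.6 = 0.04176 h⁻¹
t = ln(C₀ / C) / k = ln(62.61 / 21.4) / 0.04176
  = ln(2.926) / 0.04176 = 1.074 / 0.04176 = 25.72 h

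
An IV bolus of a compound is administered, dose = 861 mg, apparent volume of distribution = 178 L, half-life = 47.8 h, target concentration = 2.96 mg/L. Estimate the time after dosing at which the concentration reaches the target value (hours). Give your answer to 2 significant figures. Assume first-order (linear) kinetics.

C₀ = Dose / Vd = 861.0 / 178 = 4.837 mg/L
k = ln2 / t½ = 0.693147 / 47.8 = 0.01450 h⁻¹
t = ln(C₀ / C) / k = ln(4.837 / 2.96) / 0.01450
  = ln(1.634) / 0.01450 = 0.4910 / 0.01450 = 33.86 h

34 h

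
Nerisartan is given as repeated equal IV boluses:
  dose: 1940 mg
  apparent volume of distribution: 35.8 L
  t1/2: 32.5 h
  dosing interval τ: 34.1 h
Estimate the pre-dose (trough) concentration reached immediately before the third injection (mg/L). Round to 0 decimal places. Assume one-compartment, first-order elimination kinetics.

39 mg/L

C₀ per dose = Dose / Vd = 1940 / 35.8 = 54.19 mg/L
k = ln2 / t½ = 0.693147 / 32.5 = 0.02133 h⁻¹
Fraction remaining after one interval: r = e^(−kτ) = e^(−0.02133 × 34.1) = 0.4832
Before dose 3, 2 doses have been given (aged 1τ, 2τ).
C_trough = C₀ × (r + r²) = 54.19 × (0.4832 + 0.2335) = 38.84 mg/L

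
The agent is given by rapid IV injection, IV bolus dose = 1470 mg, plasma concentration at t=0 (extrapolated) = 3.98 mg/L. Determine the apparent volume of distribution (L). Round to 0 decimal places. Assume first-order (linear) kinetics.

Vd = Dose / C₀ = 1470 / 3.98 = 369.3 L

369 L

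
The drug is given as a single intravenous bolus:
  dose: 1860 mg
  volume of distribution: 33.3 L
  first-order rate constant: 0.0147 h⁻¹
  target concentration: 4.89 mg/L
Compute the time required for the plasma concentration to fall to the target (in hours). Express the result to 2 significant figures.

C₀ = Dose / Vd = 1860 / 33.3 = 55.86 mg/L
t = ln(C₀ / C) / k = ln(55.86 / 4.89) / 0.01470
  = ln(11.42) / 0.01470 = 2.435 / 0.01470 = 165.6 h

170 h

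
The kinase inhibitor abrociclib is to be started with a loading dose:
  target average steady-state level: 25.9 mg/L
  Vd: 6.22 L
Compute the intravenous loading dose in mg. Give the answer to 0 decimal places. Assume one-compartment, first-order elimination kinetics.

161 mg

LD = Css × Vd = 25.9 × 6.22 = 161.1 mg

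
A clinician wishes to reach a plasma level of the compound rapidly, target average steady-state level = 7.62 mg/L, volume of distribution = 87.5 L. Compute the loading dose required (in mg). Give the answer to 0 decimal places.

667 mg

LD = Css × Vd = 7.62 × 87.5 = 666.8 mg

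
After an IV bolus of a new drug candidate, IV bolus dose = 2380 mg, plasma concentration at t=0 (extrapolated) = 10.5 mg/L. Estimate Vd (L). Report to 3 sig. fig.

Vd = Dose / C₀ = 2380 / 10.5 = 226.7 L

227 L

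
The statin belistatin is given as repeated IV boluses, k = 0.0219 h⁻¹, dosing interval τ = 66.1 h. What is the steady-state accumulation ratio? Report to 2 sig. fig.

1.3

e^(−kτ) = e^(−0.02190 × 66.1) = 0.2351
Accumulation ratio R = 1 / (1 − e^(−kτ)) = 1 / (1 − 0.2351) = 1.307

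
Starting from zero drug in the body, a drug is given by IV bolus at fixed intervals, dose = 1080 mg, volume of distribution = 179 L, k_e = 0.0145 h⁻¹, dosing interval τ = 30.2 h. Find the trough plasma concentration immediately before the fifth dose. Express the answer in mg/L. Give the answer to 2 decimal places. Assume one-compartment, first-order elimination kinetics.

C₀ per dose = Dose / Vd = 1080 / 179 = 6.034 mg/L
Fraction remaining after one interval: r = e^(−kτ) = e^(−0.01450 × 30.2) = 0.6454
Before dose 5, 4 doses have been given (aged 1τ, 2τ, 3τ, 4τ).
C_trough = C₀ × (r + r² + … + r^4) = C₀ × r(1−r^4)/(1−r)
        = 6.034 × 0.6454 × (1 − 0.1735) / (1 − 0.6454) = 9.077 mg/L

9.08 mg/L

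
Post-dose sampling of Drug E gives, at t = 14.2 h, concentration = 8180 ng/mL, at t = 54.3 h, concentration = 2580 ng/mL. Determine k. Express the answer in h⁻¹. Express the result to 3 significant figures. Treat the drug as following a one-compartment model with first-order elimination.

k = ln(C₁/C₂) / (t₂ − t₁) = ln(8180/2580) / (54.3 − 14.2)
  = 1.154 / 40.10 = 0.02878 h⁻¹

0.0288 h⁻¹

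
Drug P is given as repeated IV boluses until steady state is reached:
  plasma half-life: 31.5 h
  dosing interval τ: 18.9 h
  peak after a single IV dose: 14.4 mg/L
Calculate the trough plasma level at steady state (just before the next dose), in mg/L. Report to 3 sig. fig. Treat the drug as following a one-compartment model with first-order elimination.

k = ln2 / t½ = 0.693147 / 31.5 = 0.02200 h⁻¹
e^(−kτ) = e^(−0.02200 × 18.9) = 0.6598
Accumulation ratio R = 1 / (1 − e^(−kτ)) = 1 / (1 − 0.6598) = 2.939
Steady-state trough = C₀ × R × e^(−kτ) = 14.4 × 2.939 × 0.6598 = 27.92 mg/L

27.9 mg/L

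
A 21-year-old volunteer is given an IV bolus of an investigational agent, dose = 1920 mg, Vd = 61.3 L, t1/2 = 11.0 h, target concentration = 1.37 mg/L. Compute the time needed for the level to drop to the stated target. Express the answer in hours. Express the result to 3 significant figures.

49.7 h

C₀ = Dose / Vd = 1920 / 61.3 = 31.32 mg/L
k = ln2 / t½ = 0.693147 / 11.0 = 0.06301 h⁻¹
t = ln(C₀ / C) / k = ln(31.32 / 1.37) / 0.06301
  = ln(22.86) / 0.06301 = 3.129 / 0.06301 = 49.66 h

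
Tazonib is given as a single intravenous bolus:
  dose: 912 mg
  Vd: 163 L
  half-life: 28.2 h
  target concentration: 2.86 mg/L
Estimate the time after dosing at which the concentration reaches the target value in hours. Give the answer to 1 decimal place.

C₀ = Dose / Vd = 912.0 / 163 = 5.595 mg/L
k = ln2 / t½ = 0.693147 / 28.2 = 0.02458 h⁻¹
t = ln(C₀ / C) / k = ln(5.595 / 2.86) / 0.02458
  = ln(1.956) / 0.02458 = 0.6709 / 0.02458 = 27.29 h

27.3 h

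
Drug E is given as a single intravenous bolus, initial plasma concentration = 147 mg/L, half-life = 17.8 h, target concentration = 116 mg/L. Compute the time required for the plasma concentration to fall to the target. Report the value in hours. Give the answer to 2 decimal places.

6.08 h

k = ln2 / t½ = 0.693147 / 17.8 = 0.03894 h⁻¹
t = ln(C₀ / C) / k = ln(147.0 / 116) / 0.03894
  = ln(1.267) / 0.03894 = 0.2367 / 0.03894 = 6.079 h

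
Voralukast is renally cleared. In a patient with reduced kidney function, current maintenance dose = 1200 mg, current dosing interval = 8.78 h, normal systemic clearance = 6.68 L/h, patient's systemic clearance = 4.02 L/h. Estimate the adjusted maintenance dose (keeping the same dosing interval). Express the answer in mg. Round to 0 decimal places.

To keep the same average steady-state level, dosing rate must scale with clearance.
CL ratio = 4.02 / 6.68 = 0.6018
New dose (same interval) = 1200 × 0.6018 = 722.2 mg

722 mg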